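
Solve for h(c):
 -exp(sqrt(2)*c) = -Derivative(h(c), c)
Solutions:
 h(c) = C1 + sqrt(2)*exp(sqrt(2)*c)/2


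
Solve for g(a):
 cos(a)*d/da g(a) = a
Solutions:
 g(a) = C1 + Integral(a/cos(a), a)


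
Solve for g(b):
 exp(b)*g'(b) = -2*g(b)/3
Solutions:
 g(b) = C1*exp(2*exp(-b)/3)


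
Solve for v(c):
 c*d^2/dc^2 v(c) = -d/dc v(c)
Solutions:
 v(c) = C1 + C2*log(c)


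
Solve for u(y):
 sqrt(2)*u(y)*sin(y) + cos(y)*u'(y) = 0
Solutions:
 u(y) = C1*cos(y)^(sqrt(2))


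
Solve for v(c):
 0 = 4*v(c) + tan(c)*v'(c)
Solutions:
 v(c) = C1/sin(c)^4


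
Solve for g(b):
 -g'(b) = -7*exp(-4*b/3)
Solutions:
 g(b) = C1 - 21*exp(-4*b/3)/4


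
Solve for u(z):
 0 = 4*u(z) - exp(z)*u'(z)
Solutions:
 u(z) = C1*exp(-4*exp(-z))


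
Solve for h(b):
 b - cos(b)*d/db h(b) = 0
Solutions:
 h(b) = C1 + Integral(b/cos(b), b)


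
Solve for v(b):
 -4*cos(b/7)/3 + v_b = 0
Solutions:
 v(b) = C1 + 28*sin(b/7)/3


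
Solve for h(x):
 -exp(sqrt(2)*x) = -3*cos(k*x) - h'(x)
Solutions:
 h(x) = C1 + sqrt(2)*exp(sqrt(2)*x)/2 - 3*sin(k*x)/k


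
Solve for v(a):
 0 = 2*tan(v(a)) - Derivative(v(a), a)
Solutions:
 v(a) = pi - asin(C1*exp(2*a))
 v(a) = asin(C1*exp(2*a))


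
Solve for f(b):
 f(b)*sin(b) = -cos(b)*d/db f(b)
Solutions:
 f(b) = C1*cos(b)


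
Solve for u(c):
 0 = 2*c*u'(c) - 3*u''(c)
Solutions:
 u(c) = C1 + C2*erfi(sqrt(3)*c/3)


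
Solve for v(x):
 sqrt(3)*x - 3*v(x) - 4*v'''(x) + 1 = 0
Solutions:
 v(x) = C3*exp(-6^(1/3)*x/2) + sqrt(3)*x/3 + (C1*sin(2^(1/3)*3^(5/6)*x/4) + C2*cos(2^(1/3)*3^(5/6)*x/4))*exp(6^(1/3)*x/4) + 1/3


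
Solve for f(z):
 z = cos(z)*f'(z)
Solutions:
 f(z) = C1 + Integral(z/cos(z), z)


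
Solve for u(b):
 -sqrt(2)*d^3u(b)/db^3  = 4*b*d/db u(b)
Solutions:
 u(b) = C1 + Integral(C2*airyai(-sqrt(2)*b) + C3*airybi(-sqrt(2)*b), b)


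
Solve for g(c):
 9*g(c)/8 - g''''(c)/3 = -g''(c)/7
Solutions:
 g(c) = C1*exp(-sqrt(21)*c*sqrt(2 + sqrt(298))/14) + C2*exp(sqrt(21)*c*sqrt(2 + sqrt(298))/14) + C3*sin(sqrt(21)*c*sqrt(-2 + sqrt(298))/14) + C4*cos(sqrt(21)*c*sqrt(-2 + sqrt(298))/14)


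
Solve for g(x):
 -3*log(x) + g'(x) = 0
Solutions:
 g(x) = C1 + 3*x*log(x) - 3*x


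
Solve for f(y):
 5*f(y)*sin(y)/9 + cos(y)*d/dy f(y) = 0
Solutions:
 f(y) = C1*cos(y)^(5/9)


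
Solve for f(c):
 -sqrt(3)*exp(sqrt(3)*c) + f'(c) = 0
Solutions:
 f(c) = C1 + exp(sqrt(3)*c)


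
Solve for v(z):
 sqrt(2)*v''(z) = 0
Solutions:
 v(z) = C1 + C2*z


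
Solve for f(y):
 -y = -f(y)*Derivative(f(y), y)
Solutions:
 f(y) = -sqrt(C1 + y^2)
 f(y) = sqrt(C1 + y^2)


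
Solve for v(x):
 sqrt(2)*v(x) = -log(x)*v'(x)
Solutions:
 v(x) = C1*exp(-sqrt(2)*li(x))


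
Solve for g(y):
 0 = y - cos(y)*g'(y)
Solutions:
 g(y) = C1 + Integral(y/cos(y), y)


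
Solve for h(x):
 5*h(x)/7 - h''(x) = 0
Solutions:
 h(x) = C1*exp(-sqrt(35)*x/7) + C2*exp(sqrt(35)*x/7)


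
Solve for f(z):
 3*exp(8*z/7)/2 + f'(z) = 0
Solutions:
 f(z) = C1 - 21*exp(8*z/7)/16


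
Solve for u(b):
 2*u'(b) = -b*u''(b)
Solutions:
 u(b) = C1 + C2/b


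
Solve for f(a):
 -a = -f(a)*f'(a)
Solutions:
 f(a) = -sqrt(C1 + a^2)
 f(a) = sqrt(C1 + a^2)


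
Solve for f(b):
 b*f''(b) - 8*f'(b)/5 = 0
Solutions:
 f(b) = C1 + C2*b^(13/5)


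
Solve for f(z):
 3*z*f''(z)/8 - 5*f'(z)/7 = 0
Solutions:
 f(z) = C1 + C2*z^(61/21)


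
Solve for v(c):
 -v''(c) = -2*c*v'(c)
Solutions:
 v(c) = C1 + C2*erfi(c)


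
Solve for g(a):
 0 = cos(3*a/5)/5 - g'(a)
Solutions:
 g(a) = C1 + sin(3*a/5)/3


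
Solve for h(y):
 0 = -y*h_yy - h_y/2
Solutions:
 h(y) = C1 + C2*sqrt(y)


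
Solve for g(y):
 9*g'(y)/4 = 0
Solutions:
 g(y) = C1


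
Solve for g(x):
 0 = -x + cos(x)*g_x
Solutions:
 g(x) = C1 + Integral(x/cos(x), x)


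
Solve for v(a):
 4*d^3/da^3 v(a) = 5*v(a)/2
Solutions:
 v(a) = C3*exp(5^(1/3)*a/2) + (C1*sin(sqrt(3)*5^(1/3)*a/4) + C2*cos(sqrt(3)*5^(1/3)*a/4))*exp(-5^(1/3)*a/4)


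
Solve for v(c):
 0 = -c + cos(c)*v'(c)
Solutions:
 v(c) = C1 + Integral(c/cos(c), c)


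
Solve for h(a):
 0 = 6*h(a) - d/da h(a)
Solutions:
 h(a) = C1*exp(6*a)


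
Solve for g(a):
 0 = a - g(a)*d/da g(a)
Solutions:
 g(a) = -sqrt(C1 + a^2)
 g(a) = sqrt(C1 + a^2)


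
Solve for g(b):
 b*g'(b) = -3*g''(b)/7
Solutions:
 g(b) = C1 + C2*erf(sqrt(42)*b/6)


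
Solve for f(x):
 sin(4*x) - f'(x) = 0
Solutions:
 f(x) = C1 - cos(4*x)/4


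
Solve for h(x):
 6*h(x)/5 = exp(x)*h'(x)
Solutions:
 h(x) = C1*exp(-6*exp(-x)/5)


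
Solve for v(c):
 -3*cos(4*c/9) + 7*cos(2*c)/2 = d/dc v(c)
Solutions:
 v(c) = C1 - 27*sin(4*c/9)/4 + 7*sin(2*c)/4


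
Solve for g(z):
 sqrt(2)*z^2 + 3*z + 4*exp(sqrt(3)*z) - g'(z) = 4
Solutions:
 g(z) = C1 + sqrt(2)*z^3/3 + 3*z^2/2 - 4*z + 4*sqrt(3)*exp(sqrt(3)*z)/3


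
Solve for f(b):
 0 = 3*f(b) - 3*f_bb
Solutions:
 f(b) = C1*exp(-b) + C2*exp(b)


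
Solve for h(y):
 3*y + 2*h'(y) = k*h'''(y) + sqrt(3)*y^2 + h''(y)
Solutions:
 h(y) = C1 + C2*exp(y*(sqrt(8*k + 1) - 1)/(2*k)) + C3*exp(-y*(sqrt(8*k + 1) + 1)/(2*k)) + sqrt(3)*k*y/2 + sqrt(3)*y^3/6 - 3*y^2/4 + sqrt(3)*y^2/4 - 3*y/4 + sqrt(3)*y/4


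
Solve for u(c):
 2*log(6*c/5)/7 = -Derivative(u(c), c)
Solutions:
 u(c) = C1 - 2*c*log(c)/7 - 2*c*log(6)/7 + 2*c/7 + 2*c*log(5)/7


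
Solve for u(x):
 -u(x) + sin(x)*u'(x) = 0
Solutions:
 u(x) = C1*sqrt(cos(x) - 1)/sqrt(cos(x) + 1)


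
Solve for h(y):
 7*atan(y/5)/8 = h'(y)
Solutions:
 h(y) = C1 + 7*y*atan(y/5)/8 - 35*log(y^2 + 25)/16


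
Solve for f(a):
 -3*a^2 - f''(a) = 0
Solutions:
 f(a) = C1 + C2*a - a^4/4


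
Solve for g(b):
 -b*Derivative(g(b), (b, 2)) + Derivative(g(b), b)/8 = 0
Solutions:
 g(b) = C1 + C2*b^(9/8)


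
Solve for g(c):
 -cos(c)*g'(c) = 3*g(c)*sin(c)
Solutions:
 g(c) = C1*cos(c)^3


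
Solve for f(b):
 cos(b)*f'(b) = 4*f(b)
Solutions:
 f(b) = C1*(sin(b)^2 + 2*sin(b) + 1)/(sin(b)^2 - 2*sin(b) + 1)


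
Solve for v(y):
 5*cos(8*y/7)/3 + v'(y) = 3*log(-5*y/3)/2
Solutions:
 v(y) = C1 + 3*y*log(-y)/2 - 2*y*log(3) - 3*y/2 + y*log(15)/2 + y*log(5) - 35*sin(8*y/7)/24


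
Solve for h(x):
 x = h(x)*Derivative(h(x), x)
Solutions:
 h(x) = -sqrt(C1 + x^2)
 h(x) = sqrt(C1 + x^2)


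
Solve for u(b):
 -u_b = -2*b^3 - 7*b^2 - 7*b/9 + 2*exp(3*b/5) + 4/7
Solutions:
 u(b) = C1 + b^4/2 + 7*b^3/3 + 7*b^2/18 - 4*b/7 - 10*exp(3*b/5)/3


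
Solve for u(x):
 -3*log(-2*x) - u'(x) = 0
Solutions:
 u(x) = C1 - 3*x*log(-x) + 3*x*(1 - log(2))


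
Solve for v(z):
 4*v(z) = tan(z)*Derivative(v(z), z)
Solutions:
 v(z) = C1*sin(z)^4


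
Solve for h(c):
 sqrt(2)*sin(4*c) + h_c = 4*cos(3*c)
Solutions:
 h(c) = C1 + 4*sin(3*c)/3 + sqrt(2)*cos(4*c)/4


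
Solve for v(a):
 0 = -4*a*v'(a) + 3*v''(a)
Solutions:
 v(a) = C1 + C2*erfi(sqrt(6)*a/3)


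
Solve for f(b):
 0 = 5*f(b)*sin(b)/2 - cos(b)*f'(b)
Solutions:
 f(b) = C1/cos(b)^(5/2)


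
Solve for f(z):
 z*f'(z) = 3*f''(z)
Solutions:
 f(z) = C1 + C2*erfi(sqrt(6)*z/6)


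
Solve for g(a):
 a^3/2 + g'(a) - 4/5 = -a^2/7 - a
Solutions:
 g(a) = C1 - a^4/8 - a^3/21 - a^2/2 + 4*a/5


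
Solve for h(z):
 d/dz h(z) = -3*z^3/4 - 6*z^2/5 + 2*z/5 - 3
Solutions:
 h(z) = C1 - 3*z^4/16 - 2*z^3/5 + z^2/5 - 3*z


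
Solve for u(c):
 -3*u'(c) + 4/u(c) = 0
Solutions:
 u(c) = -sqrt(C1 + 24*c)/3
 u(c) = sqrt(C1 + 24*c)/3


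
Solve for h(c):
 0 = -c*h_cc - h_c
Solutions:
 h(c) = C1 + C2*log(c)


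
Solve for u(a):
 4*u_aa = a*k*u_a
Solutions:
 u(a) = Piecewise((-sqrt(2)*sqrt(pi)*C1*erf(sqrt(2)*a*sqrt(-k)/4)/sqrt(-k) - C2, (k > 0) | (k < 0)), (-C1*a - C2, True))


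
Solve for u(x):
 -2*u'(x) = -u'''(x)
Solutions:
 u(x) = C1 + C2*exp(-sqrt(2)*x) + C3*exp(sqrt(2)*x)


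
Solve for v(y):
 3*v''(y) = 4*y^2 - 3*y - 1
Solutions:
 v(y) = C1 + C2*y + y^4/9 - y^3/6 - y^2/6


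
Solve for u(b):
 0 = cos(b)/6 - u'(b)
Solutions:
 u(b) = C1 + sin(b)/6


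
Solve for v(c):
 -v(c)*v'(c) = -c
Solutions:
 v(c) = -sqrt(C1 + c^2)
 v(c) = sqrt(C1 + c^2)


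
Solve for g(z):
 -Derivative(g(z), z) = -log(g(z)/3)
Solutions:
 Integral(1/(-log(_y) + log(3)), (_y, g(z))) = C1 - z


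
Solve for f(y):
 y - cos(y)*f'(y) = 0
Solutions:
 f(y) = C1 + Integral(y/cos(y), y)


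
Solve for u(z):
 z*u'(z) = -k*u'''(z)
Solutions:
 u(z) = C1 + Integral(C2*airyai(z*(-1/k)^(1/3)) + C3*airybi(z*(-1/k)^(1/3)), z)


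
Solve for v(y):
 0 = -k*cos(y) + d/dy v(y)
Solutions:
 v(y) = C1 + k*sin(y)


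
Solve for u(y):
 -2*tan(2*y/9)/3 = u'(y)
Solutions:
 u(y) = C1 + 3*log(cos(2*y/9))


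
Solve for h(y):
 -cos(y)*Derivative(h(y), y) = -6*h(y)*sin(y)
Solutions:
 h(y) = C1/cos(y)^6


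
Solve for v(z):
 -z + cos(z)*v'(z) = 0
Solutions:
 v(z) = C1 + Integral(z/cos(z), z)


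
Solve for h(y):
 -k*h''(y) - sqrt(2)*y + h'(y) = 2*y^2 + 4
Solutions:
 h(y) = C1 + C2*exp(y/k) + 4*k^2*y + 2*k*y^2 + sqrt(2)*k*y + 2*y^3/3 + sqrt(2)*y^2/2 + 4*y


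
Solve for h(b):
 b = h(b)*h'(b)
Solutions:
 h(b) = -sqrt(C1 + b^2)
 h(b) = sqrt(C1 + b^2)


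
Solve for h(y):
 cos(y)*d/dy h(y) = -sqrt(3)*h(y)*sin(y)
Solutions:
 h(y) = C1*cos(y)^(sqrt(3))


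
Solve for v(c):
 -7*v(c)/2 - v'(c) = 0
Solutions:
 v(c) = C1*exp(-7*c/2)


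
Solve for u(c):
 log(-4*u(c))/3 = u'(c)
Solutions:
 -3*Integral(1/(log(-_y) + 2*log(2)), (_y, u(c))) = C1 - c


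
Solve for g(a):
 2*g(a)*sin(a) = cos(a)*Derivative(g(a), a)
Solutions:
 g(a) = C1/cos(a)^2


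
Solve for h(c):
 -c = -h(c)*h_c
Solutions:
 h(c) = -sqrt(C1 + c^2)
 h(c) = sqrt(C1 + c^2)


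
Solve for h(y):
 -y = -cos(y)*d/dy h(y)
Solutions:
 h(y) = C1 + Integral(y/cos(y), y)


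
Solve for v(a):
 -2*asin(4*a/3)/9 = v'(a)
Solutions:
 v(a) = C1 - 2*a*asin(4*a/3)/9 - sqrt(9 - 16*a^2)/18


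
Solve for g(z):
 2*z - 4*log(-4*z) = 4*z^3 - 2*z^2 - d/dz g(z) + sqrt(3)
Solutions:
 g(z) = C1 + z^4 - 2*z^3/3 - z^2 + 4*z*log(-z) + z*(-4 + sqrt(3) + 8*log(2))


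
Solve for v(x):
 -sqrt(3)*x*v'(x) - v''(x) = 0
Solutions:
 v(x) = C1 + C2*erf(sqrt(2)*3^(1/4)*x/2)


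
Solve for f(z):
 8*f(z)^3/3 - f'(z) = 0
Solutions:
 f(z) = -sqrt(6)*sqrt(-1/(C1 + 8*z))/2
 f(z) = sqrt(6)*sqrt(-1/(C1 + 8*z))/2


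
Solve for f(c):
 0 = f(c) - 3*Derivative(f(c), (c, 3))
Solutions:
 f(c) = C3*exp(3^(2/3)*c/3) + (C1*sin(3^(1/6)*c/2) + C2*cos(3^(1/6)*c/2))*exp(-3^(2/3)*c/6)


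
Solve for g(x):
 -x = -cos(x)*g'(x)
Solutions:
 g(x) = C1 + Integral(x/cos(x), x)


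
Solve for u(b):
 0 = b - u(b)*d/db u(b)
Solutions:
 u(b) = -sqrt(C1 + b^2)
 u(b) = sqrt(C1 + b^2)


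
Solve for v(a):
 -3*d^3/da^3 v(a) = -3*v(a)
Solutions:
 v(a) = C3*exp(a) + (C1*sin(sqrt(3)*a/2) + C2*cos(sqrt(3)*a/2))*exp(-a/2)


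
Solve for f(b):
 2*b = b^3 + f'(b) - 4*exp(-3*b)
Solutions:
 f(b) = C1 - b^4/4 + b^2 - 4*exp(-3*b)/3


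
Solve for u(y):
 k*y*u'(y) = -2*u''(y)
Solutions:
 u(y) = Piecewise((-sqrt(pi)*C1*erf(sqrt(k)*y/2)/sqrt(k) - C2, (k > 0) | (k < 0)), (-C1*y - C2, True))


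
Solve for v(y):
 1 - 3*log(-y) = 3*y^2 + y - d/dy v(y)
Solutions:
 v(y) = C1 + y^3 + y^2/2 + 3*y*log(-y) - 4*y


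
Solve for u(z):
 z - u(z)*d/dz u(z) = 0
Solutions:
 u(z) = -sqrt(C1 + z^2)
 u(z) = sqrt(C1 + z^2)


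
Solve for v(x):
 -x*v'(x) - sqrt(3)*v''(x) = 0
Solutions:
 v(x) = C1 + C2*erf(sqrt(2)*3^(3/4)*x/6)


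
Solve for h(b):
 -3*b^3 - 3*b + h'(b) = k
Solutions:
 h(b) = C1 + 3*b^4/4 + 3*b^2/2 + b*k


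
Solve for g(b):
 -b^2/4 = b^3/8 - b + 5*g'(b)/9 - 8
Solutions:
 g(b) = C1 - 9*b^4/160 - 3*b^3/20 + 9*b^2/10 + 72*b/5


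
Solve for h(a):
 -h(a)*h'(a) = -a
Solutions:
 h(a) = -sqrt(C1 + a^2)
 h(a) = sqrt(C1 + a^2)


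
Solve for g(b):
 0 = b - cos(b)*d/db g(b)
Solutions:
 g(b) = C1 + Integral(b/cos(b), b)


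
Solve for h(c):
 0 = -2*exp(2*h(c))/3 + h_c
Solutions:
 h(c) = log(-1/(C1 + 2*c))/2 - log(2) + log(6)/2
 h(c) = log(-sqrt(-1/(C1 + 2*c))) - log(2) + log(6)/2


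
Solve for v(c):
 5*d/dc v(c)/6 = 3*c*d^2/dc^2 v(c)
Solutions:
 v(c) = C1 + C2*c^(23/18)


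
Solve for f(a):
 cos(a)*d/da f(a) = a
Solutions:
 f(a) = C1 + Integral(a/cos(a), a)


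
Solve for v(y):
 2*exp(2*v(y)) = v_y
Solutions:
 v(y) = log(-sqrt(-1/(C1 + 2*y))) - log(2)/2
 v(y) = log(-1/(C1 + 2*y))/2 - log(2)/2


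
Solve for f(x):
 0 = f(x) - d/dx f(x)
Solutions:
 f(x) = C1*exp(x)


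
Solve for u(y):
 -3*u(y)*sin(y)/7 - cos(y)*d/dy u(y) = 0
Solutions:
 u(y) = C1*cos(y)^(3/7)


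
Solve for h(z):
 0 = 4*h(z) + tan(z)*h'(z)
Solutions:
 h(z) = C1/sin(z)^4


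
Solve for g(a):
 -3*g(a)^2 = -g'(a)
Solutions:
 g(a) = -1/(C1 + 3*a)


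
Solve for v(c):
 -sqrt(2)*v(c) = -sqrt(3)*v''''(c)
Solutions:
 v(c) = C1*exp(-2^(1/8)*3^(7/8)*c/3) + C2*exp(2^(1/8)*3^(7/8)*c/3) + C3*sin(2^(1/8)*3^(7/8)*c/3) + C4*cos(2^(1/8)*3^(7/8)*c/3)


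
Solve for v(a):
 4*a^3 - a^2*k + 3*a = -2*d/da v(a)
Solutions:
 v(a) = C1 - a^4/2 + a^3*k/6 - 3*a^2/4


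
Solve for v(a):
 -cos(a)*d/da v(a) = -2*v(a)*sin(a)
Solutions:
 v(a) = C1/cos(a)^2


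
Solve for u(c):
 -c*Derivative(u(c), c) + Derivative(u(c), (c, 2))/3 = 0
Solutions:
 u(c) = C1 + C2*erfi(sqrt(6)*c/2)


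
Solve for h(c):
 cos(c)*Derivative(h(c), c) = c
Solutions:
 h(c) = C1 + Integral(c/cos(c), c)


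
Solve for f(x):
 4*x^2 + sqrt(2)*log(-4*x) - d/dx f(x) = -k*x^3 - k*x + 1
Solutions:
 f(x) = C1 + k*x^4/4 + k*x^2/2 + 4*x^3/3 + sqrt(2)*x*log(-x) + x*(-sqrt(2) - 1 + 2*sqrt(2)*log(2))


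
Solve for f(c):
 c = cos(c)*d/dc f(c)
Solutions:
 f(c) = C1 + Integral(c/cos(c), c)


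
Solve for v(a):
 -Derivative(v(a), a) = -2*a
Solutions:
 v(a) = C1 + a^2


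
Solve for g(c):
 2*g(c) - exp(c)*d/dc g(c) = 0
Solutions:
 g(c) = C1*exp(-2*exp(-c))


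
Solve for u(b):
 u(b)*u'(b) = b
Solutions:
 u(b) = -sqrt(C1 + b^2)
 u(b) = sqrt(C1 + b^2)


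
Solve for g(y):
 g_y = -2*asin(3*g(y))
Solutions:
 Integral(1/asin(3*_y), (_y, g(y))) = C1 - 2*y


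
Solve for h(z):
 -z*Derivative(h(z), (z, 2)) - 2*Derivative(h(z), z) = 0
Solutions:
 h(z) = C1 + C2/z


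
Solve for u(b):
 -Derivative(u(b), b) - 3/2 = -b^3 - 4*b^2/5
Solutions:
 u(b) = C1 + b^4/4 + 4*b^3/15 - 3*b/2


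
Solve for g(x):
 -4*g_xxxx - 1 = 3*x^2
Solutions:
 g(x) = C1 + C2*x + C3*x^2 + C4*x^3 - x^6/480 - x^4/96


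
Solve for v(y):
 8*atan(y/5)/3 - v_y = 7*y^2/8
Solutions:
 v(y) = C1 - 7*y^3/24 + 8*y*atan(y/5)/3 - 20*log(y^2 + 25)/3


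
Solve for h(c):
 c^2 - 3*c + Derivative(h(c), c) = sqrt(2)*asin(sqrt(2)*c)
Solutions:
 h(c) = C1 - c^3/3 + 3*c^2/2 + sqrt(2)*(c*asin(sqrt(2)*c) + sqrt(2)*sqrt(1 - 2*c^2)/2)


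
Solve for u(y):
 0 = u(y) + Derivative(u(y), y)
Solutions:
 u(y) = C1*exp(-y)


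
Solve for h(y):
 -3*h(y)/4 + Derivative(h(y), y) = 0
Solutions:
 h(y) = C1*exp(3*y/4)


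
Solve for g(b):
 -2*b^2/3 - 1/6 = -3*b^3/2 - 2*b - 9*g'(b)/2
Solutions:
 g(b) = C1 - b^4/12 + 4*b^3/81 - 2*b^2/9 + b/27


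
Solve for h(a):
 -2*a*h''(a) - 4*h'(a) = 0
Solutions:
 h(a) = C1 + C2/a


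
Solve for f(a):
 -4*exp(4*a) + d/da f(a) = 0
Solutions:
 f(a) = C1 + exp(4*a)


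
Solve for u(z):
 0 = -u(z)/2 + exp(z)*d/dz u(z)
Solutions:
 u(z) = C1*exp(-exp(-z)/2)


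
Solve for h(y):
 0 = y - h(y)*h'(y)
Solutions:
 h(y) = -sqrt(C1 + y^2)
 h(y) = sqrt(C1 + y^2)


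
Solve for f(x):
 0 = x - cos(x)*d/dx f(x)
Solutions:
 f(x) = C1 + Integral(x/cos(x), x)


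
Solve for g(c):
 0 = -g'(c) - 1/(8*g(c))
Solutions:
 g(c) = -sqrt(C1 - c)/2
 g(c) = sqrt(C1 - c)/2


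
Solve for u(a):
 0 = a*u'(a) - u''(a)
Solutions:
 u(a) = C1 + C2*erfi(sqrt(2)*a/2)


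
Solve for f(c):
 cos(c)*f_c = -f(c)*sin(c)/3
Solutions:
 f(c) = C1*cos(c)^(1/3)


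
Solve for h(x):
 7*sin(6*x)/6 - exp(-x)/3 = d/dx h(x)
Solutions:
 h(x) = C1 - 7*cos(6*x)/36 + exp(-x)/3


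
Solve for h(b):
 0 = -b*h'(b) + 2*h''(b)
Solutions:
 h(b) = C1 + C2*erfi(b/2)


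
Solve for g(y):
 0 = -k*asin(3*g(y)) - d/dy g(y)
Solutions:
 Integral(1/asin(3*_y), (_y, g(y))) = C1 - k*y


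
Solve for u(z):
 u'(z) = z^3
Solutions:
 u(z) = C1 + z^4/4


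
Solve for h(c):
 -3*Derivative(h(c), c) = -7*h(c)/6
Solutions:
 h(c) = C1*exp(7*c/18)


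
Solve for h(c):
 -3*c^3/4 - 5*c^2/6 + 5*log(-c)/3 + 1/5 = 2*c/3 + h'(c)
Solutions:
 h(c) = C1 - 3*c^4/16 - 5*c^3/18 - c^2/3 + 5*c*log(-c)/3 - 22*c/15


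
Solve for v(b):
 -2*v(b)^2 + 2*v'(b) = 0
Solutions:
 v(b) = -1/(C1 + b)


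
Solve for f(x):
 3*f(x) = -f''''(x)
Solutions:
 f(x) = (C1*sin(sqrt(2)*3^(1/4)*x/2) + C2*cos(sqrt(2)*3^(1/4)*x/2))*exp(-sqrt(2)*3^(1/4)*x/2) + (C3*sin(sqrt(2)*3^(1/4)*x/2) + C4*cos(sqrt(2)*3^(1/4)*x/2))*exp(sqrt(2)*3^(1/4)*x/2)


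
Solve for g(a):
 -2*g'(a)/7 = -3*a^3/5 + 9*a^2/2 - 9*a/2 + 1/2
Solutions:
 g(a) = C1 + 21*a^4/40 - 21*a^3/4 + 63*a^2/8 - 7*a/4


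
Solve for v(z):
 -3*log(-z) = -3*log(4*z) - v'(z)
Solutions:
 v(z) = C1 + 3*z*(-2*log(2) + I*pi)


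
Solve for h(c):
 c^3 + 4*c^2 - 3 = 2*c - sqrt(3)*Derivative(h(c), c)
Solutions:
 h(c) = C1 - sqrt(3)*c^4/12 - 4*sqrt(3)*c^3/9 + sqrt(3)*c^2/3 + sqrt(3)*c


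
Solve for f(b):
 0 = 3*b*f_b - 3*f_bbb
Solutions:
 f(b) = C1 + Integral(C2*airyai(b) + C3*airybi(b), b)


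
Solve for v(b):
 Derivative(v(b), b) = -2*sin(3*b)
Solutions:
 v(b) = C1 + 2*cos(3*b)/3


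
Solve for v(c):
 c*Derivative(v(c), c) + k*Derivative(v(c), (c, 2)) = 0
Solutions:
 v(c) = C1 + C2*sqrt(k)*erf(sqrt(2)*c*sqrt(1/k)/2)


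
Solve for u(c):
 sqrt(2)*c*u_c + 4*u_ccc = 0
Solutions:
 u(c) = C1 + Integral(C2*airyai(-sqrt(2)*c/2) + C3*airybi(-sqrt(2)*c/2), c)


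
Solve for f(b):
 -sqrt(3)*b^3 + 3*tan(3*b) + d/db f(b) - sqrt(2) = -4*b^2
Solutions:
 f(b) = C1 + sqrt(3)*b^4/4 - 4*b^3/3 + sqrt(2)*b + log(cos(3*b))


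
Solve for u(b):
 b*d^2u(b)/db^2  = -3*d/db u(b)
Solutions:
 u(b) = C1 + C2/b^2


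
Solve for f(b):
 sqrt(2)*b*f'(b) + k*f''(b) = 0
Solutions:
 f(b) = C1 + C2*sqrt(k)*erf(2^(3/4)*b*sqrt(1/k)/2)


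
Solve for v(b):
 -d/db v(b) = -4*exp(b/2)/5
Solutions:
 v(b) = C1 + 8*exp(b/2)/5


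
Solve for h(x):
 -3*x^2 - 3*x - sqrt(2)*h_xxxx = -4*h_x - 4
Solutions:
 h(x) = C1 + C4*exp(sqrt(2)*x) + x^3/4 + 3*x^2/8 - x + (C2*sin(sqrt(6)*x/2) + C3*cos(sqrt(6)*x/2))*exp(-sqrt(2)*x/2)


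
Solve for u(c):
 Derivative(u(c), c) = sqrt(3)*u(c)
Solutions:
 u(c) = C1*exp(sqrt(3)*c)


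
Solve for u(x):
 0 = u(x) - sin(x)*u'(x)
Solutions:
 u(x) = C1*sqrt(cos(x) - 1)/sqrt(cos(x) + 1)


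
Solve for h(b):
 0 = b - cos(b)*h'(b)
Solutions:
 h(b) = C1 + Integral(b/cos(b), b)


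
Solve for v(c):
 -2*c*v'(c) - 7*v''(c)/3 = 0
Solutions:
 v(c) = C1 + C2*erf(sqrt(21)*c/7)


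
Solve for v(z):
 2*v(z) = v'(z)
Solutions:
 v(z) = C1*exp(2*z)


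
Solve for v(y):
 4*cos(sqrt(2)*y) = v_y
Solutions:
 v(y) = C1 + 2*sqrt(2)*sin(sqrt(2)*y)


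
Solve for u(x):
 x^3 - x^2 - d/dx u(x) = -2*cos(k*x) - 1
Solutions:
 u(x) = C1 + x^4/4 - x^3/3 + x + 2*sin(k*x)/k


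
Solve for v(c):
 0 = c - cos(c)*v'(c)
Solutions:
 v(c) = C1 + Integral(c/cos(c), c)


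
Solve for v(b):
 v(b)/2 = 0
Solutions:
 v(b) = 0


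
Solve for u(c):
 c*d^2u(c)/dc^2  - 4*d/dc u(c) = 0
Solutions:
 u(c) = C1 + C2*c^5


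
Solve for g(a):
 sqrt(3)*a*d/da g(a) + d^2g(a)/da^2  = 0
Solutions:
 g(a) = C1 + C2*erf(sqrt(2)*3^(1/4)*a/2)


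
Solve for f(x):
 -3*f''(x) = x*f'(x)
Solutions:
 f(x) = C1 + C2*erf(sqrt(6)*x/6)


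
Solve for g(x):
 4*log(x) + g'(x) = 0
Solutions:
 g(x) = C1 - 4*x*log(x) + 4*x


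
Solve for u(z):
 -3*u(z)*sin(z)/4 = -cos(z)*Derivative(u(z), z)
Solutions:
 u(z) = C1/cos(z)^(3/4)


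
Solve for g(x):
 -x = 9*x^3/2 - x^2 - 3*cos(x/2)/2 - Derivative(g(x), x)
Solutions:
 g(x) = C1 + 9*x^4/8 - x^3/3 + x^2/2 - 3*sin(x/2)


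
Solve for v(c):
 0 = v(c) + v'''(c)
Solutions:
 v(c) = C3*exp(-c) + (C1*sin(sqrt(3)*c/2) + C2*cos(sqrt(3)*c/2))*exp(c/2)


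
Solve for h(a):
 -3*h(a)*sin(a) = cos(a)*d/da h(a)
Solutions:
 h(a) = C1*cos(a)^3


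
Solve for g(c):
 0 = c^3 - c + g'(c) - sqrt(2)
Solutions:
 g(c) = C1 - c^4/4 + c^2/2 + sqrt(2)*c


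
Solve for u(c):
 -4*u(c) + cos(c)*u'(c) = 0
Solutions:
 u(c) = C1*(sin(c)^2 + 2*sin(c) + 1)/(sin(c)^2 - 2*sin(c) + 1)


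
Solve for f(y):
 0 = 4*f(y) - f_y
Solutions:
 f(y) = C1*exp(4*y)


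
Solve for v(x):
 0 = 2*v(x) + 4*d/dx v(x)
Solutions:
 v(x) = C1*exp(-x/2)


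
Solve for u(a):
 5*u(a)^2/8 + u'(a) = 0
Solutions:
 u(a) = 8/(C1 + 5*a)


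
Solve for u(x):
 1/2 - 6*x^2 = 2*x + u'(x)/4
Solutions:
 u(x) = C1 - 8*x^3 - 4*x^2 + 2*x


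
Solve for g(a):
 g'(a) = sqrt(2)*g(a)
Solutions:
 g(a) = C1*exp(sqrt(2)*a)


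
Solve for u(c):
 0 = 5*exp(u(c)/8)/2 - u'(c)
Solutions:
 u(c) = 8*log(-1/(C1 + 5*c)) + 32*log(2)


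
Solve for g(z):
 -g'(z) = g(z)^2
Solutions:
 g(z) = 1/(C1 + z)


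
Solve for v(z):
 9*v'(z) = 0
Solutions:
 v(z) = C1


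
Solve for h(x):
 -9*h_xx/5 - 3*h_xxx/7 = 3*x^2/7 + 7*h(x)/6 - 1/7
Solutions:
 h(x) = C1*exp(x*(-84 + 42*2^(2/3)*63^(1/3)/(5*sqrt(3145) + 377)^(1/3) + 294^(1/3)*(5*sqrt(3145) + 377)^(1/3))/60)*sin(3^(1/6)*x*(-3^(2/3)*98^(1/3)*(5*sqrt(3145) + 377)^(1/3) + 126*2^(2/3)*7^(1/3)/(5*sqrt(3145) + 377)^(1/3))/60) + C2*exp(x*(-84 + 42*2^(2/3)*63^(1/3)/(5*sqrt(3145) + 377)^(1/3) + 294^(1/3)*(5*sqrt(3145) + 377)^(1/3))/60)*cos(3^(1/6)*x*(-3^(2/3)*98^(1/3)*(5*sqrt(3145) + 377)^(1/3) + 126*2^(2/3)*7^(1/3)/(5*sqrt(3145) + 377)^(1/3))/60) + C3*exp(-x*(42*2^(2/3)*63^(1/3)/(5*sqrt(3145) + 377)^(1/3) + 42 + 294^(1/3)*(5*sqrt(3145) + 377)^(1/3))/30) - 18*x^2/49 + 2154/1715


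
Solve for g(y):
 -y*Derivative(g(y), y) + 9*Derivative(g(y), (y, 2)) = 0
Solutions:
 g(y) = C1 + C2*erfi(sqrt(2)*y/6)


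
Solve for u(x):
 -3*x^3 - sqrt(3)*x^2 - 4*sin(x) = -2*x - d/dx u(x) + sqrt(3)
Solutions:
 u(x) = C1 + 3*x^4/4 + sqrt(3)*x^3/3 - x^2 + sqrt(3)*x - 4*cos(x)


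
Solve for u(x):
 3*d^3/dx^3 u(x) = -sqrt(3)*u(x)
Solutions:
 u(x) = C3*exp(-3^(5/6)*x/3) + (C1*sin(3^(1/3)*x/2) + C2*cos(3^(1/3)*x/2))*exp(3^(5/6)*x/6)


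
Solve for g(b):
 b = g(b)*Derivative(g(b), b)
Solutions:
 g(b) = -sqrt(C1 + b^2)
 g(b) = sqrt(C1 + b^2)


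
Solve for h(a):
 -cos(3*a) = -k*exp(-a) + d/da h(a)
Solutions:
 h(a) = C1 - k*exp(-a) - sin(3*a)/3


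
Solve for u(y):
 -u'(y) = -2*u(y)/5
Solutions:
 u(y) = C1*exp(2*y/5)


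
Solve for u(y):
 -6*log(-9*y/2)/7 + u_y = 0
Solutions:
 u(y) = C1 + 6*y*log(-y)/7 + 6*y*(-1 - log(2) + 2*log(3))/7


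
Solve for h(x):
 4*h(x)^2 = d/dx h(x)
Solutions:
 h(x) = -1/(C1 + 4*x)


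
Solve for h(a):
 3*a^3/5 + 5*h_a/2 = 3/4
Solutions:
 h(a) = C1 - 3*a^4/50 + 3*a/10


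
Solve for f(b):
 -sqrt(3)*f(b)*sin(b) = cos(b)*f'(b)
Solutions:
 f(b) = C1*cos(b)^(sqrt(3))


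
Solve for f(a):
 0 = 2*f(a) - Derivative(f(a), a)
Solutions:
 f(a) = C1*exp(2*a)


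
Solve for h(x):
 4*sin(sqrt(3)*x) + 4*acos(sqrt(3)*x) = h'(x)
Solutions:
 h(x) = C1 + 4*x*acos(sqrt(3)*x) - 4*sqrt(3)*sqrt(1 - 3*x^2)/3 - 4*sqrt(3)*cos(sqrt(3)*x)/3


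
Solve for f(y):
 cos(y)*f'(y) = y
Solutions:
 f(y) = C1 + Integral(y/cos(y), y)


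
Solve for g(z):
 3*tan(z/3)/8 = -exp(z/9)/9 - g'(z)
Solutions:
 g(z) = C1 - exp(z/9) + 9*log(cos(z/3))/8


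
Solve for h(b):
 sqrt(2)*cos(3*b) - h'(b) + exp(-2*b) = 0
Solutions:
 h(b) = C1 + sqrt(2)*sin(3*b)/3 - exp(-2*b)/2


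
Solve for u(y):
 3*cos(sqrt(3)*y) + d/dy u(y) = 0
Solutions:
 u(y) = C1 - sqrt(3)*sin(sqrt(3)*y)


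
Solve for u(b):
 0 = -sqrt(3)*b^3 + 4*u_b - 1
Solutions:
 u(b) = C1 + sqrt(3)*b^4/16 + b/4


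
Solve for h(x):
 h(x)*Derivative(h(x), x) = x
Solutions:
 h(x) = -sqrt(C1 + x^2)
 h(x) = sqrt(C1 + x^2)


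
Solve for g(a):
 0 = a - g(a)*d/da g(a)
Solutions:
 g(a) = -sqrt(C1 + a^2)
 g(a) = sqrt(C1 + a^2)


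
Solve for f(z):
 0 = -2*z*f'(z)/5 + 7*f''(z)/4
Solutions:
 f(z) = C1 + C2*erfi(2*sqrt(35)*z/35)


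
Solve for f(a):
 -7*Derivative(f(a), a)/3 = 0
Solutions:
 f(a) = C1


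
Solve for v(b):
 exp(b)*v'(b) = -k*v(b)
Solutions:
 v(b) = C1*exp(k*exp(-b))


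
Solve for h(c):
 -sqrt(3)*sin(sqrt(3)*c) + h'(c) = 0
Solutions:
 h(c) = C1 - cos(sqrt(3)*c)


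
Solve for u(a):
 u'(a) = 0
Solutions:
 u(a) = C1


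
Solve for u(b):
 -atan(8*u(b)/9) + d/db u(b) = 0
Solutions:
 Integral(1/atan(8*_y/9), (_y, u(b))) = C1 + b


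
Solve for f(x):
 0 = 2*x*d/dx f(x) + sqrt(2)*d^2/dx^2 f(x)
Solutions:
 f(x) = C1 + C2*erf(2^(3/4)*x/2)


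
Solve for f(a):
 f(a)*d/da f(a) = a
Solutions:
 f(a) = -sqrt(C1 + a^2)
 f(a) = sqrt(C1 + a^2)


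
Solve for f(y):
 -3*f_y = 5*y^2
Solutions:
 f(y) = C1 - 5*y^3/9


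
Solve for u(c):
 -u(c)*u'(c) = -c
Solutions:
 u(c) = -sqrt(C1 + c^2)
 u(c) = sqrt(C1 + c^2)


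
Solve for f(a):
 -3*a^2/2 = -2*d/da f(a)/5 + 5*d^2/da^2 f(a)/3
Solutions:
 f(a) = C1 + C2*exp(6*a/25) + 5*a^3/4 + 125*a^2/8 + 3125*a/24


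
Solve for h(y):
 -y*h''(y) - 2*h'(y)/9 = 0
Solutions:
 h(y) = C1 + C2*y^(7/9)


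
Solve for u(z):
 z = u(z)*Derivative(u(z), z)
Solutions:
 u(z) = -sqrt(C1 + z^2)
 u(z) = sqrt(C1 + z^2)


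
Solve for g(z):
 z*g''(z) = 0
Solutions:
 g(z) = C1 + C2*z


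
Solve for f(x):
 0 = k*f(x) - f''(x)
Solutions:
 f(x) = C1*exp(-sqrt(k)*x) + C2*exp(sqrt(k)*x)


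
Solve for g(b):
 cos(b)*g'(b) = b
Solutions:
 g(b) = C1 + Integral(b/cos(b), b)


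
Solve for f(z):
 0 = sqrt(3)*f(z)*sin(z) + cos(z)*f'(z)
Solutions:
 f(z) = C1*cos(z)^(sqrt(3))


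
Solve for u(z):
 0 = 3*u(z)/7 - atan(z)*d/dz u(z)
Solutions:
 u(z) = C1*exp(3*Integral(1/atan(z), z)/7)


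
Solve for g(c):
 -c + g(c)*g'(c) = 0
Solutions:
 g(c) = -sqrt(C1 + c^2)
 g(c) = sqrt(C1 + c^2)


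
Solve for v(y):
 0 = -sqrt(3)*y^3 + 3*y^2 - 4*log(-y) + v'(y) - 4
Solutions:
 v(y) = C1 + sqrt(3)*y^4/4 - y^3 + 4*y*log(-y)


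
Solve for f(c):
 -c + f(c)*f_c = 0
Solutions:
 f(c) = -sqrt(C1 + c^2)
 f(c) = sqrt(C1 + c^2)


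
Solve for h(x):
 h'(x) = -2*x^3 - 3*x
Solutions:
 h(x) = C1 - x^4/2 - 3*x^2/2


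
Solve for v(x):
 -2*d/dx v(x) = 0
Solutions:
 v(x) = C1


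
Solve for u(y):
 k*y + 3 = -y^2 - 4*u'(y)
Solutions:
 u(y) = C1 - k*y^2/8 - y^3/12 - 3*y/4


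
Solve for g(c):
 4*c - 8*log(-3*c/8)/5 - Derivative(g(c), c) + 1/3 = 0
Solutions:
 g(c) = C1 + 2*c^2 - 8*c*log(-c)/5 + c*(-24*log(3) + 29 + 72*log(2))/15


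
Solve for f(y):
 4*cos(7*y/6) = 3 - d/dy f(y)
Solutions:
 f(y) = C1 + 3*y - 24*sin(7*y/6)/7


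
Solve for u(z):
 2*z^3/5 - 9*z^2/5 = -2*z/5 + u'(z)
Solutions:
 u(z) = C1 + z^4/10 - 3*z^3/5 + z^2/5


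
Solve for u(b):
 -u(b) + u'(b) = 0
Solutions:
 u(b) = C1*exp(b)


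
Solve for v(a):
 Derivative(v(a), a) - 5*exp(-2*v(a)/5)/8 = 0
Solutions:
 v(a) = 5*log(-sqrt(C1 + 5*a)) - 5*log(10) + 5*log(5)/2
 v(a) = 5*log(C1 + 5*a)/2 - 5*log(10) + 5*log(5)/2


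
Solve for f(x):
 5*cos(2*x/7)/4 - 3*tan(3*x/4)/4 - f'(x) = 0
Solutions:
 f(x) = C1 + log(cos(3*x/4)) + 35*sin(2*x/7)/8


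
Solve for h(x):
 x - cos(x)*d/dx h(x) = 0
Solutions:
 h(x) = C1 + Integral(x/cos(x), x)


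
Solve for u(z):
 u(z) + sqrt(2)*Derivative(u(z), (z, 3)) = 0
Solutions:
 u(z) = C3*exp(-2^(5/6)*z/2) + (C1*sin(2^(5/6)*sqrt(3)*z/4) + C2*cos(2^(5/6)*sqrt(3)*z/4))*exp(2^(5/6)*z/4)


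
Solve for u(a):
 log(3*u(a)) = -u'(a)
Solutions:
 Integral(1/(log(_y) + log(3)), (_y, u(a))) = C1 - a


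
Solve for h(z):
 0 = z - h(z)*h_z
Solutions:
 h(z) = -sqrt(C1 + z^2)
 h(z) = sqrt(C1 + z^2)


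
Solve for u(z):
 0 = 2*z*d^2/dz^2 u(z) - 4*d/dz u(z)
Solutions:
 u(z) = C1 + C2*z^3


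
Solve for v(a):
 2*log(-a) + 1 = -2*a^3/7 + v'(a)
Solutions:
 v(a) = C1 + a^4/14 + 2*a*log(-a) - a


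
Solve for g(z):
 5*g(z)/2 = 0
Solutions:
 g(z) = 0


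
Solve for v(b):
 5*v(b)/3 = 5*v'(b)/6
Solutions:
 v(b) = C1*exp(2*b)


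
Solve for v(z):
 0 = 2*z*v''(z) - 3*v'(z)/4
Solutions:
 v(z) = C1 + C2*z^(11/8)


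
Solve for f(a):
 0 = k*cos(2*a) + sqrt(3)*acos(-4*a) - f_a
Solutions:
 f(a) = C1 + k*sin(2*a)/2 + sqrt(3)*(a*acos(-4*a) + sqrt(1 - 16*a^2)/4)


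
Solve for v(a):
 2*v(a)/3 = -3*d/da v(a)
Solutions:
 v(a) = C1*exp(-2*a/9)


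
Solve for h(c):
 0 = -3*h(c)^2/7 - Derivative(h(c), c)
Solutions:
 h(c) = 7/(C1 + 3*c)


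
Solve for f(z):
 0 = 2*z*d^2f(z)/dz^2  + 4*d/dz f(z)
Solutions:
 f(z) = C1 + C2/z


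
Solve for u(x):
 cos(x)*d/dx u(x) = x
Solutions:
 u(x) = C1 + Integral(x/cos(x), x)


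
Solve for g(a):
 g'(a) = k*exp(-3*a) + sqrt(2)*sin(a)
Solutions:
 g(a) = C1 - k*exp(-3*a)/3 - sqrt(2)*cos(a)


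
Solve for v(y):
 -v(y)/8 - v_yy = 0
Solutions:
 v(y) = C1*sin(sqrt(2)*y/4) + C2*cos(sqrt(2)*y/4)


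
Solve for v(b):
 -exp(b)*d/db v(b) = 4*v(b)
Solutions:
 v(b) = C1*exp(4*exp(-b))


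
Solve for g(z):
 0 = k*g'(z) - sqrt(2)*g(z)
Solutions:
 g(z) = C1*exp(sqrt(2)*z/k)


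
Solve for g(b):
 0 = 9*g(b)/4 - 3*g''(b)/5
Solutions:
 g(b) = C1*exp(-sqrt(15)*b/2) + C2*exp(sqrt(15)*b/2)


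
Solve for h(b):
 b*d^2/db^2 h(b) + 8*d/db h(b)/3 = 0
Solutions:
 h(b) = C1 + C2/b^(5/3)


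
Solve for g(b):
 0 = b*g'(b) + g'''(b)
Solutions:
 g(b) = C1 + Integral(C2*airyai(-b) + C3*airybi(-b), b)


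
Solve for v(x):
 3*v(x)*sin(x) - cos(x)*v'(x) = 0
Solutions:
 v(x) = C1/cos(x)^3


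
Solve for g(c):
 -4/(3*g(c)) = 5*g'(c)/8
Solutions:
 g(c) = -sqrt(C1 - 960*c)/15
 g(c) = sqrt(C1 - 960*c)/15


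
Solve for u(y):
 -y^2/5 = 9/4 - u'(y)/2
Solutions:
 u(y) = C1 + 2*y^3/15 + 9*y/2


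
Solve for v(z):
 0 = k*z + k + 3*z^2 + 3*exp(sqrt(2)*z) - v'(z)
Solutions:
 v(z) = C1 + k*z^2/2 + k*z + z^3 + 3*sqrt(2)*exp(sqrt(2)*z)/2


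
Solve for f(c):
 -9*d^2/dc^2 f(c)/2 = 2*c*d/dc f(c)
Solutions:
 f(c) = C1 + C2*erf(sqrt(2)*c/3)


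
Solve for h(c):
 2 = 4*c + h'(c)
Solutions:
 h(c) = C1 - 2*c^2 + 2*c


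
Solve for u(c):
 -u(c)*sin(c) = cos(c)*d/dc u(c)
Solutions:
 u(c) = C1*cos(c)


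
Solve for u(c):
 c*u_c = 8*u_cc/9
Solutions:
 u(c) = C1 + C2*erfi(3*c/4)


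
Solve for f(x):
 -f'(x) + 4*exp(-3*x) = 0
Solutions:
 f(x) = C1 - 4*exp(-3*x)/3


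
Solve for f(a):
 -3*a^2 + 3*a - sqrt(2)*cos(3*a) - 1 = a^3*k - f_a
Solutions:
 f(a) = C1 + a^4*k/4 + a^3 - 3*a^2/2 + a + sqrt(2)*sin(3*a)/3


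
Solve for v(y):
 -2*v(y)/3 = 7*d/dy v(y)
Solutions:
 v(y) = C1*exp(-2*y/21)


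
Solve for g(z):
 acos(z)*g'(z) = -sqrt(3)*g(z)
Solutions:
 g(z) = C1*exp(-sqrt(3)*Integral(1/acos(z), z))


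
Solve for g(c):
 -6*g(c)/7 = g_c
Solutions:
 g(c) = C1*exp(-6*c/7)


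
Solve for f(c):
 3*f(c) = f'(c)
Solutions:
 f(c) = C1*exp(3*c)


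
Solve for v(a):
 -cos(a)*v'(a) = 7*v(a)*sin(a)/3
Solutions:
 v(a) = C1*cos(a)^(7/3)


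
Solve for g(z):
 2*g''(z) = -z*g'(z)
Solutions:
 g(z) = C1 + C2*erf(z/2)


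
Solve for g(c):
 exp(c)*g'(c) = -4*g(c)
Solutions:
 g(c) = C1*exp(4*exp(-c))


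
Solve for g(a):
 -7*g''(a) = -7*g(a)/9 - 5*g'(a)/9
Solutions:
 g(a) = C1*exp(a*(5 - sqrt(1789))/126) + C2*exp(a*(5 + sqrt(1789))/126)


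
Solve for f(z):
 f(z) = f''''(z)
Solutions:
 f(z) = C1*exp(-z) + C2*exp(z) + C3*sin(z) + C4*cos(z)


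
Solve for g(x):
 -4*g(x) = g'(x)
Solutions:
 g(x) = C1*exp(-4*x)


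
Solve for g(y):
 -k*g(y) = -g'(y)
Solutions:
 g(y) = C1*exp(k*y)


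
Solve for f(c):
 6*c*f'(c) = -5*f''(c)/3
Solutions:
 f(c) = C1 + C2*erf(3*sqrt(5)*c/5)


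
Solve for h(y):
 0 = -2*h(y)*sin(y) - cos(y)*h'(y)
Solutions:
 h(y) = C1*cos(y)^2


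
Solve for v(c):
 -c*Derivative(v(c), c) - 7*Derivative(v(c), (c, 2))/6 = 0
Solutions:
 v(c) = C1 + C2*erf(sqrt(21)*c/7)


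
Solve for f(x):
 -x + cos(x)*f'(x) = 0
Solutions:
 f(x) = C1 + Integral(x/cos(x), x)


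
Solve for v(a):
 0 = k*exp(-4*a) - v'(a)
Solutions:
 v(a) = C1 - k*exp(-4*a)/4


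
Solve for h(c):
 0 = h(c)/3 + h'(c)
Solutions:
 h(c) = C1*exp(-c/3)


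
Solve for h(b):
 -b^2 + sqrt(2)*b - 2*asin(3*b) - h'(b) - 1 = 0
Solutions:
 h(b) = C1 - b^3/3 + sqrt(2)*b^2/2 - 2*b*asin(3*b) - b - 2*sqrt(1 - 9*b^2)/3


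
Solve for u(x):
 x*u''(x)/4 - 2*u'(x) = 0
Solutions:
 u(x) = C1 + C2*x^9


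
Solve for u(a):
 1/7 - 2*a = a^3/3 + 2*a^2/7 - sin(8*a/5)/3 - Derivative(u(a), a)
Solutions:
 u(a) = C1 + a^4/12 + 2*a^3/21 + a^2 - a/7 + 5*cos(8*a/5)/24


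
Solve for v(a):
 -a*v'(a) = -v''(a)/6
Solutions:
 v(a) = C1 + C2*erfi(sqrt(3)*a)


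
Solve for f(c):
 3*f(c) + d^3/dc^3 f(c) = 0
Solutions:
 f(c) = C3*exp(-3^(1/3)*c) + (C1*sin(3^(5/6)*c/2) + C2*cos(3^(5/6)*c/2))*exp(3^(1/3)*c/2)


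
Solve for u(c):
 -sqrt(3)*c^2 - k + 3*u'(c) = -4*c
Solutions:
 u(c) = C1 + sqrt(3)*c^3/9 - 2*c^2/3 + c*k/3


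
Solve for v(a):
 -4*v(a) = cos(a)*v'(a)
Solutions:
 v(a) = C1*(sin(a)^2 - 2*sin(a) + 1)/(sin(a)^2 + 2*sin(a) + 1)


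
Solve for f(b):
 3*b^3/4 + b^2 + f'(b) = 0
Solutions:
 f(b) = C1 - 3*b^4/16 - b^3/3


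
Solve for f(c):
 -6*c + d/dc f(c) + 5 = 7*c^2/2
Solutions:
 f(c) = C1 + 7*c^3/6 + 3*c^2 - 5*c


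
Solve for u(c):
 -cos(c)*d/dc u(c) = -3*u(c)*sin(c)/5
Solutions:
 u(c) = C1/cos(c)^(3/5)


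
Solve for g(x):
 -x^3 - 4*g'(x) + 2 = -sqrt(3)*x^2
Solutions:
 g(x) = C1 - x^4/16 + sqrt(3)*x^3/12 + x/2


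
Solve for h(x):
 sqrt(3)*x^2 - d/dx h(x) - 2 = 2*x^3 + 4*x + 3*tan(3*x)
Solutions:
 h(x) = C1 - x^4/2 + sqrt(3)*x^3/3 - 2*x^2 - 2*x + log(cos(3*x))


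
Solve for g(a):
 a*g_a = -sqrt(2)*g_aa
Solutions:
 g(a) = C1 + C2*erf(2^(1/4)*a/2)


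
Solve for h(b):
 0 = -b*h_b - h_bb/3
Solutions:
 h(b) = C1 + C2*erf(sqrt(6)*b/2)


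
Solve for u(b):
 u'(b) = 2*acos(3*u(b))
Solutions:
 Integral(1/acos(3*_y), (_y, u(b))) = C1 + 2*b


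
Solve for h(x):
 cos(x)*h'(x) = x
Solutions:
 h(x) = C1 + Integral(x/cos(x), x)


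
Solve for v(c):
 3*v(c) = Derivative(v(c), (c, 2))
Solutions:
 v(c) = C1*exp(-sqrt(3)*c) + C2*exp(sqrt(3)*c)


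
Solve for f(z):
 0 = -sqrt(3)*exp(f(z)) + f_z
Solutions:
 f(z) = log(-1/(C1 + sqrt(3)*z))


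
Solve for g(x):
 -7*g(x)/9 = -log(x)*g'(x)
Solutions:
 g(x) = C1*exp(7*li(x)/9)


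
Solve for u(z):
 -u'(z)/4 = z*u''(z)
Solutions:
 u(z) = C1 + C2*z^(3/4)


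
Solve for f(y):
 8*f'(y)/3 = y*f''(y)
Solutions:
 f(y) = C1 + C2*y^(11/3)


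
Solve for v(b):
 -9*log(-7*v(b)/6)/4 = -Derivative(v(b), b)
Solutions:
 -4*Integral(1/(log(-_y) - log(6) + log(7)), (_y, v(b)))/9 = C1 - b


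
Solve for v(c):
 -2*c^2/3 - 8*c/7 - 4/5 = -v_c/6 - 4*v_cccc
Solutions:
 v(c) = C1 + C4*exp(-3^(2/3)*c/6) + 4*c^3/3 + 24*c^2/7 + 24*c/5 + (C2*sin(3^(1/6)*c/4) + C3*cos(3^(1/6)*c/4))*exp(3^(2/3)*c/12)


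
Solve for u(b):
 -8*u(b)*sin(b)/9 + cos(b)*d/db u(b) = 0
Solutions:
 u(b) = C1/cos(b)^(8/9)


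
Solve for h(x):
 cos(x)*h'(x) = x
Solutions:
 h(x) = C1 + Integral(x/cos(x), x)


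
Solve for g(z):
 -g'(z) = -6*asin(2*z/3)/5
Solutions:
 g(z) = C1 + 6*z*asin(2*z/3)/5 + 3*sqrt(9 - 4*z^2)/5


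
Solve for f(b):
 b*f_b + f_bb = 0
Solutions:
 f(b) = C1 + C2*erf(sqrt(2)*b/2)


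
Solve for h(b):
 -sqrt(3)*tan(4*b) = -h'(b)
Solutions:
 h(b) = C1 - sqrt(3)*log(cos(4*b))/4


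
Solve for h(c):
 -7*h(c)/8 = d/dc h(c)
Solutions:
 h(c) = C1*exp(-7*c/8)


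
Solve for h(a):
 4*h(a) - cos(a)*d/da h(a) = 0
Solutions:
 h(a) = C1*(sin(a)^2 + 2*sin(a) + 1)/(sin(a)^2 - 2*sin(a) + 1)


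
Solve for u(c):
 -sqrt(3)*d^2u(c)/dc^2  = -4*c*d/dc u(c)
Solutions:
 u(c) = C1 + C2*erfi(sqrt(2)*3^(3/4)*c/3)


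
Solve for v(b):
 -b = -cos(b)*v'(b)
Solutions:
 v(b) = C1 + Integral(b/cos(b), b)


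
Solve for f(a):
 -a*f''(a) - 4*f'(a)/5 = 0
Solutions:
 f(a) = C1 + C2*a^(1/5)


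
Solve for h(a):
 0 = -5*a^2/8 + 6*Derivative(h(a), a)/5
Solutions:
 h(a) = C1 + 25*a^3/144


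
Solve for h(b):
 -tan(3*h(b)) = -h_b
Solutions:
 h(b) = -asin(C1*exp(3*b))/3 + pi/3
 h(b) = asin(C1*exp(3*b))/3


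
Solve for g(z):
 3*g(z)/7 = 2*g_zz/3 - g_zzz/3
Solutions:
 g(z) = C1*exp(z*(56*14^(1/3)/(9*sqrt(57) + 131)^(1/3) + 14^(2/3)*(9*sqrt(57) + 131)^(1/3) + 56)/84)*sin(14^(1/3)*sqrt(3)*z*(-14^(1/3)*(9*sqrt(57) + 131)^(1/3) + 56/(9*sqrt(57) + 131)^(1/3))/84) + C2*exp(z*(56*14^(1/3)/(9*sqrt(57) + 131)^(1/3) + 14^(2/3)*(9*sqrt(57) + 131)^(1/3) + 56)/84)*cos(14^(1/3)*sqrt(3)*z*(-14^(1/3)*(9*sqrt(57) + 131)^(1/3) + 56/(9*sqrt(57) + 131)^(1/3))/84) + C3*exp(z*(-14^(2/3)*(9*sqrt(57) + 131)^(1/3) - 56*14^(1/3)/(9*sqrt(57) + 131)^(1/3) + 28)/42)


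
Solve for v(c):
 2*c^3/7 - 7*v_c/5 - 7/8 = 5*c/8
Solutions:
 v(c) = C1 + 5*c^4/98 - 25*c^2/112 - 5*c/8


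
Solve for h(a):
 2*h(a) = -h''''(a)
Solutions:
 h(a) = (C1*sin(2^(3/4)*a/2) + C2*cos(2^(3/4)*a/2))*exp(-2^(3/4)*a/2) + (C3*sin(2^(3/4)*a/2) + C4*cos(2^(3/4)*a/2))*exp(2^(3/4)*a/2)


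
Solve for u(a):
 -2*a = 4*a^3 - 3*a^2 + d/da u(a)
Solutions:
 u(a) = C1 - a^4 + a^3 - a^2


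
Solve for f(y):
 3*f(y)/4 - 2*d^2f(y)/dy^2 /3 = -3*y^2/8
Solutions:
 f(y) = C1*exp(-3*sqrt(2)*y/4) + C2*exp(3*sqrt(2)*y/4) - y^2/2 - 8/9


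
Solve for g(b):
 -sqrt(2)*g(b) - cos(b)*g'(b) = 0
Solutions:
 g(b) = C1*(sin(b) - 1)^(sqrt(2)/2)/(sin(b) + 1)^(sqrt(2)/2)


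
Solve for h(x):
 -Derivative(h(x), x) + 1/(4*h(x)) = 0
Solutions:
 h(x) = -sqrt(C1 + 2*x)/2
 h(x) = sqrt(C1 + 2*x)/2


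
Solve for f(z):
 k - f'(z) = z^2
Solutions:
 f(z) = C1 + k*z - z^3/3


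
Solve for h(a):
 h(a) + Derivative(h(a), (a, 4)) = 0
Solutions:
 h(a) = (C1*sin(sqrt(2)*a/2) + C2*cos(sqrt(2)*a/2))*exp(-sqrt(2)*a/2) + (C3*sin(sqrt(2)*a/2) + C4*cos(sqrt(2)*a/2))*exp(sqrt(2)*a/2)


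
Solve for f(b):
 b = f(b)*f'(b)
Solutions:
 f(b) = -sqrt(C1 + b^2)
 f(b) = sqrt(C1 + b^2)


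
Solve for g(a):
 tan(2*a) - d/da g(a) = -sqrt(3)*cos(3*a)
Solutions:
 g(a) = C1 - log(cos(2*a))/2 + sqrt(3)*sin(3*a)/3


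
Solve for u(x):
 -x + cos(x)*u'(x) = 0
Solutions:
 u(x) = C1 + Integral(x/cos(x), x)


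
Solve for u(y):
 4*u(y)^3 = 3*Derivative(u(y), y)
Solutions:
 u(y) = -sqrt(6)*sqrt(-1/(C1 + 4*y))/2
 u(y) = sqrt(6)*sqrt(-1/(C1 + 4*y))/2


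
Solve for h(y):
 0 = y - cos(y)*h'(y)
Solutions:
 h(y) = C1 + Integral(y/cos(y), y)


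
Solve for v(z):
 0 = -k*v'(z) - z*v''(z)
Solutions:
 v(z) = C1 + z^(1 - re(k))*(C2*sin(log(z)*Abs(im(k))) + C3*cos(log(z)*im(k)))


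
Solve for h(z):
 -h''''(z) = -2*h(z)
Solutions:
 h(z) = C1*exp(-2^(1/4)*z) + C2*exp(2^(1/4)*z) + C3*sin(2^(1/4)*z) + C4*cos(2^(1/4)*z)


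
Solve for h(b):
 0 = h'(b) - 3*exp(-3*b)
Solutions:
 h(b) = C1 - exp(-3*b)


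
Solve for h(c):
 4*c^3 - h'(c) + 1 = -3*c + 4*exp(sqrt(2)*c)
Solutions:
 h(c) = C1 + c^4 + 3*c^2/2 + c - 2*sqrt(2)*exp(sqrt(2)*c)


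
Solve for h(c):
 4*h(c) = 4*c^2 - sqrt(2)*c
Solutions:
 h(c) = c*(4*c - sqrt(2))/4


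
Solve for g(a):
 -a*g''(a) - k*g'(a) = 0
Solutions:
 g(a) = C1 + a^(1 - re(k))*(C2*sin(log(a)*Abs(im(k))) + C3*cos(log(a)*im(k)))
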